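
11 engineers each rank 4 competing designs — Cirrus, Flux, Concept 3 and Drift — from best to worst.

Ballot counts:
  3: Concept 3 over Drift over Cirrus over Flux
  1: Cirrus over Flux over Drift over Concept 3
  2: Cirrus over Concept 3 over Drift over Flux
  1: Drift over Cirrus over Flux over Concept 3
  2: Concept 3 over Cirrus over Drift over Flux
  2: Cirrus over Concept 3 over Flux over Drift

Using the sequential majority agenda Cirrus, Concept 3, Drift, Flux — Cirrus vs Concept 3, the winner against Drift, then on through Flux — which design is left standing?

Cirrus

Round 1: Cirrus vs Concept 3 — 6–5, Cirrus advances.
Round 2: Cirrus vs Drift — 7–4, Cirrus advances.
Round 3: Cirrus vs Flux — 11–0, Cirrus advances.
The agenda winner is Cirrus.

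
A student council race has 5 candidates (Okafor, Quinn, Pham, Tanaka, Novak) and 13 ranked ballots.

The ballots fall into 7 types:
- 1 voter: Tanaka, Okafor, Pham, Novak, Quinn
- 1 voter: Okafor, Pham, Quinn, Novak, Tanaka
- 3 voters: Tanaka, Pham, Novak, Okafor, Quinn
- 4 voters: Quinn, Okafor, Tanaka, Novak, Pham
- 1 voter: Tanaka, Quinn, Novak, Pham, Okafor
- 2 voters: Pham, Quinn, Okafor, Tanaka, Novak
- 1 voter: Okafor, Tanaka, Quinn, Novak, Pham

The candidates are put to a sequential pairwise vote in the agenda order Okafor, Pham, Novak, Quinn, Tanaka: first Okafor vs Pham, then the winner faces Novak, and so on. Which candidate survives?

Round 1: Okafor vs Pham — 7–6, Okafor advances.
Round 2: Okafor vs Novak — 9–4, Okafor advances.
Round 3: Okafor vs Quinn — 6–7, Quinn advances.
Round 4: Quinn vs Tanaka — 7–6, Quinn advances.
The agenda winner is Quinn.

Quinn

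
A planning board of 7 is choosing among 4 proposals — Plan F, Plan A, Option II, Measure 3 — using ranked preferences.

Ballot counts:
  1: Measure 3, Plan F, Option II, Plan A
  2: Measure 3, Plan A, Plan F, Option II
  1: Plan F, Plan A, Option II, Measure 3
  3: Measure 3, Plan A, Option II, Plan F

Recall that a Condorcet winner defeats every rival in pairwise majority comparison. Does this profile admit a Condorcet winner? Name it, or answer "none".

Measure 3

Pairwise majorities:
Plan F vs Plan A: Plan A, 5–2.
Plan F–Option II: Plan F 4–3.
Plan F vs Measure 3: Plan F is ranked higher on 1 ballot, Measure 3 on 6. Measure 3 wins 6–1.
Plan A–Option II: Plan A 6–1.
Plan A vs Measure 3: Plan A preferred on 1 ballot; Measure 3 wins 6–1.
Option II vs Measure 3: 1 for Option II, 6 for Measure 3 — Measure 3 by 6–1.
Measure 3 defeats every rival head-to-head and is the Condorcet winner.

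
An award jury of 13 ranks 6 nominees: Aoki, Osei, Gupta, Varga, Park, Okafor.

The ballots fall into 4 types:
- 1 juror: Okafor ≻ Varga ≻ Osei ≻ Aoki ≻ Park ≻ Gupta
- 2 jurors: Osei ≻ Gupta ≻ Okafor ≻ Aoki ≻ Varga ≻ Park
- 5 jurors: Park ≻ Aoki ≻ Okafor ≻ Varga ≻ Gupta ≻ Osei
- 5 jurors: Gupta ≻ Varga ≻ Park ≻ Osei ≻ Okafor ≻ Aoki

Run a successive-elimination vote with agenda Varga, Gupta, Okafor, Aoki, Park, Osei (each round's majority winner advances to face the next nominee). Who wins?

Round 1: Varga vs Gupta — 6–7, Gupta advances.
Round 2: Gupta vs Okafor — 7–6, Gupta advances.
Round 3: Gupta vs Aoki — 7–6, Gupta advances.
Round 4: Gupta vs Park — 7–6, Gupta advances.
Round 5: Gupta vs Osei — 10–3, Gupta advances.
The agenda winner is Gupta.

Gupta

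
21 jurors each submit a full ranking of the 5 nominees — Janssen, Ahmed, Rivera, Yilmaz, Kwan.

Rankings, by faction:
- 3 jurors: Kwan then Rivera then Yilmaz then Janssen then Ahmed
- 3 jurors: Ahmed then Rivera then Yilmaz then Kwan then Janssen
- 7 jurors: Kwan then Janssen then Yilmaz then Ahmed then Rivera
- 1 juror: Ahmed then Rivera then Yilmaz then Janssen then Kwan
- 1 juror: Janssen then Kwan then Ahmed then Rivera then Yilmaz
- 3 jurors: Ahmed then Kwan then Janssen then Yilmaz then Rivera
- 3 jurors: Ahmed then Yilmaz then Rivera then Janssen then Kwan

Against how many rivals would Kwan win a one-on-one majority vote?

4

Kwan against each rival (21 jurors):
Kwan–Janssen: Kwan 16–5.
Kwan vs Ahmed: Kwan preferred on 3+7+1 = 11 ballots; Kwan wins 11–10.
Kwan vs Rivera: 3+7+1+3 = 14 for Kwan, 7 for Rivera — Kwan by 14–7.
Kwan vs Yilmaz: Kwan, 14–7.
Kwan beats Janssen, Ahmed, Rivera, Yilmaz — 4 pairwise wins.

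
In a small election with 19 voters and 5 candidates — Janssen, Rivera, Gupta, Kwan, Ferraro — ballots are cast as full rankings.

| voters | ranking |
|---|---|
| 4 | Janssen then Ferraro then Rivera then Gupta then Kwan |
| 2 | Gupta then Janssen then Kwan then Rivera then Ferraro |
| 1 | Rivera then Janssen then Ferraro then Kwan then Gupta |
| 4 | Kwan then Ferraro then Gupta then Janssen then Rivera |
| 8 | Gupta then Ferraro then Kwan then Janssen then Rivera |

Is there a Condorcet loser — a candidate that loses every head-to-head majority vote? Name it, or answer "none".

Rivera

Pairwise majorities:
Janssen–Rivera: Janssen 18–1.
Janssen vs Gupta: 4+1 = 5 for Janssen, 14 for Gupta — Gupta by 14–5.
Janssen vs Kwan: Janssen preferred on 4+2+1 = 7 ballots; Kwan wins 12–7.
Janssen vs Ferraro: Ferraro, 12–7.
Rivera vs Gupta: Gupta, 14–5.
Rivera vs Kwan: Rivera preferred on 4+1 = 5 ballots; Kwan wins 14–5.
Rivera vs Ferraro: Rivera preferred on 2+1 = 3 ballots; Ferraro wins 16–3.
Gupta vs Kwan: Gupta, 14–5.
Gupta vs Ferraro: Gupta is ranked higher on 2+8 = 10 ballots, Ferraro on 9. Gupta wins 10–9.
Kwan vs Ferraro: 6 to 13, Ferraro.
Rivera is beaten in every head-to-head and is the Condorcet loser.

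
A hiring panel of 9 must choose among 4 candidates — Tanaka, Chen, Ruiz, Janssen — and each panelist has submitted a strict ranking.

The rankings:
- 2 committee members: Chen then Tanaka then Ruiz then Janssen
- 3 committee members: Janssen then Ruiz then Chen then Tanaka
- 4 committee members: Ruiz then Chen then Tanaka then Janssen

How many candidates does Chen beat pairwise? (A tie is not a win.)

2

Chen against each rival (9 committee members):
Chen–Tanaka: Chen 9–0.
Chen vs Ruiz: 2 to 7, Ruiz.
Chen–Janssen: Chen 6–3.
Chen beats Tanaka, Janssen; loses to Ruiz — 2 pairwise wins.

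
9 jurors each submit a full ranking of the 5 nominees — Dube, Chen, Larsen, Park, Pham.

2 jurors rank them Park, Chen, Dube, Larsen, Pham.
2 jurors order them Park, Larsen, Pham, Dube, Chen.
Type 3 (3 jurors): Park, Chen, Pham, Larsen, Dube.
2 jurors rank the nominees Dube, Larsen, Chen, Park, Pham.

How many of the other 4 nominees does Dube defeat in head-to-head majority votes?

Dube against each rival (9 jurors):
Dube vs Chen: 2+2 = 4 for Dube, 5 for Chen — Chen by 5–4.
Dube vs Larsen: 2+2 = 4 for Dube, 5 for Larsen — Larsen by 5–4.
Dube vs Park: 2 for Dube, 7 for Park — Park by 7–2.
Dube vs Pham: 4 to 5, Pham.
Dube beats no one; loses to Chen, Larsen, Park, Pham — 0 pairwise wins.

0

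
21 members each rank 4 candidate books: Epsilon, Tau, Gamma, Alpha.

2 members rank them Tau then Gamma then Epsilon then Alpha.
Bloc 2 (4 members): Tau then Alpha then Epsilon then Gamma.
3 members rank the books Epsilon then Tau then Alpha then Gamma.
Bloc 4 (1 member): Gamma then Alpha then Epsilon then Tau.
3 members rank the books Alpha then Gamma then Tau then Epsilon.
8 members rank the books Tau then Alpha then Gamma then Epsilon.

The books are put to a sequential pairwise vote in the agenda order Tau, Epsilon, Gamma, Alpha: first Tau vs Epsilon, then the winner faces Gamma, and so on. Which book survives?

Round 1: Tau vs Epsilon — 17–4, Tau advances.
Round 2: Tau vs Gamma — 17–4, Tau advances.
Round 3: Tau vs Alpha — 17–4, Tau advances.
Tau survives the agenda.

Tau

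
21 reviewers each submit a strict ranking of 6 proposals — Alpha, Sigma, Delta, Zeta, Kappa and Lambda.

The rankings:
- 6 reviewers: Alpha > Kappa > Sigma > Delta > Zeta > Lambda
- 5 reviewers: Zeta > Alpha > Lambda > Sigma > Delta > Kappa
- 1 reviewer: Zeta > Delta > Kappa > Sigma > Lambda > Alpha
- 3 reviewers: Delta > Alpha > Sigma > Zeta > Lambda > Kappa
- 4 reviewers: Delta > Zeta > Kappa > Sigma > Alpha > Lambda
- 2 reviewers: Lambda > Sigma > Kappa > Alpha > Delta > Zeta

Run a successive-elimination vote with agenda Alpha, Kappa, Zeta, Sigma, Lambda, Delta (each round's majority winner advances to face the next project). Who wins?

Round 1: Alpha vs Kappa — 14–7, Alpha advances.
Round 2: Alpha vs Zeta — 11–10, Alpha advances.
Round 3: Alpha vs Sigma — 14–7, Alpha advances.
Round 4: Alpha vs Lambda — 18–3, Alpha advances.
Round 5: Alpha vs Delta — 13–8, Alpha advances.
The agenda winner is Alpha.

Alpha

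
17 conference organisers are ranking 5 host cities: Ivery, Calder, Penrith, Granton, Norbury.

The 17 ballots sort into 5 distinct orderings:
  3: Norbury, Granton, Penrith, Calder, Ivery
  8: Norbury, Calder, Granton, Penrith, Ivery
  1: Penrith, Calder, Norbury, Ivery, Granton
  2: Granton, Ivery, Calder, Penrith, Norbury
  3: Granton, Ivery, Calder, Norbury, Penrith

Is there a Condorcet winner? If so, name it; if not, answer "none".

Pairwise majorities:
Ivery vs Calder: 2+3 = 5 for Ivery, 12 for Calder — Calder by 12–5.
Ivery vs Penrith: 2+3 = 5 for Ivery, 12 for Penrith — Penrith by 12–5.
Ivery vs Granton: Ivery is ranked higher on 1 ballot, Granton on 16. Granton wins 16–1.
Ivery vs Norbury: Ivery is ranked higher on 2+3 = 5 ballots, Norbury on 12. Norbury wins 12–5.
Calder vs Penrith: 8+2+3 = 13 for Calder, 4 for Penrith — Calder by 13–4.
Calder vs Granton: Calder preferred on 8+1 = 9 ballots; Calder wins 9–8.
Calder vs Norbury: Calder preferred on 1+2+3 = 6 ballots; Norbury wins 11–6.
Penrith vs Granton: 1 for Penrith, 16 for Granton — Granton by 16–1.
Penrith vs Norbury: Penrith preferred on 1+2 = 3 ballots; Norbury wins 14–3.
Granton vs Norbury: Granton is ranked higher on 2+3 = 5 ballots, Norbury on 12. Norbury wins 12–5.
Only Norbury has no losses; Norbury is the Condorcet winner.

Norbury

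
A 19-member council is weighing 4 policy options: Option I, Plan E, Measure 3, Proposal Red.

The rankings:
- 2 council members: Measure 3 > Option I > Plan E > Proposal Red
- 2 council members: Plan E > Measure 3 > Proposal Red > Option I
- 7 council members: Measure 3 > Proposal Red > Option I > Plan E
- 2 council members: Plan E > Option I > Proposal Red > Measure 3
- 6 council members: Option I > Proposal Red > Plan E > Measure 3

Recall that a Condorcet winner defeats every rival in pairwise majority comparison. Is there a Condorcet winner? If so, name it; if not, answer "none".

none

Check each pair by majority over 19 ballots:
Option I vs Plan E: Option I wins 15–4.
Option I vs Measure 3: Measure 3, 11–8.
Option I vs Proposal Red: Option I, 10–9.
Plan E vs Measure 3: Plan E, 10–9.
Plan E vs Proposal Red: Plan E is ranked higher on 2+2+2 = 6 ballots, Proposal Red on 13. Proposal Red wins 13–6.
Measure 3 vs Proposal Red: 2+2+7 = 11 for Measure 3, 8 for Proposal Red — Measure 3 by 11–8.
Every option loses at least once (Option I loses to Measure 3; Plan E loses to Option I; Measure 3 loses to Plan E; Proposal Red loses to Option I). The majority relation contains the cycle Option I → Plan E → Measure 3 → Option I, so there is no Condorcet winner.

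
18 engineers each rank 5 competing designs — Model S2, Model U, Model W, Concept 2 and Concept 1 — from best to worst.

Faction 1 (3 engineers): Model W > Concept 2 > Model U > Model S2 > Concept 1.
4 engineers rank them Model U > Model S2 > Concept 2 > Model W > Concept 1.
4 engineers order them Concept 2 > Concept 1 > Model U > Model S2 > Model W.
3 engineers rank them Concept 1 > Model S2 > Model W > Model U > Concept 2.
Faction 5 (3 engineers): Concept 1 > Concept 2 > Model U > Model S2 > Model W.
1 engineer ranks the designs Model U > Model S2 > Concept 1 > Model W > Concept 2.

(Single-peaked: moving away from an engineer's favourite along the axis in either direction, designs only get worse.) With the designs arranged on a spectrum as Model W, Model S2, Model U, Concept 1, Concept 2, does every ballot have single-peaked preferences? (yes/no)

Axis positions: Model W=1, Model S2=2, Model U=3, Concept 1=4, Concept 2=5.
Faction 1: ranking walks positions 1-5-3-2-4; Concept 2 is ranked above Model S2 even though Model S2 lies between Concept 2 and the peak Model W on the axis — preferences dip and rise again. Not single-peaked.
Faction 2: ranking walks positions 3-2-5-1-4; Concept 2 is ranked above Concept 1 even though Concept 1 lies between Concept 2 and the peak Model U on the axis — preferences dip and rise again. Not single-peaked.
Faction 3 (peak Concept 2 at position 5): ranking walks positions 5-4-3-2-1, expanding outward from the peak — single-peaked.
Faction 4: ranking walks positions 4-2-1-3-5; Model S2 is ranked above Model U even though Model U lies between Model S2 and the peak Concept 1 on the axis — preferences dip and rise again. Not single-peaked.
Faction 5 (peak Concept 1 at position 4): ranking walks positions 4-5-3-2-1, expanding outward from the peak — single-peaked.
Faction 6 (peak Model U at position 3): ranking walks positions 3-2-4-1-5, expanding outward from the peak — single-peaked.
Faction 1 violates single-peakedness, so the profile is not single-peaked on this axis.

no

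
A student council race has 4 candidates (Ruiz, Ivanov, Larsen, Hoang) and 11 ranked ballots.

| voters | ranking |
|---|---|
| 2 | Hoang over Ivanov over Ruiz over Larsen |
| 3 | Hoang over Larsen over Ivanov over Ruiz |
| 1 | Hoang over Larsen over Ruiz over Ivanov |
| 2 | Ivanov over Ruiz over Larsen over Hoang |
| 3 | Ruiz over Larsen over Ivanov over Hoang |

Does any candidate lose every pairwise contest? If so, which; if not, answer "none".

Head-to-head results (11 voters):
Ruiz vs Ivanov: Ivanov wins 7–4.
Ruiz vs Larsen: Ruiz preferred on 2+2+3 = 7 ballots; Ruiz wins 7–4.
Ruiz–Hoang: Hoang 6–5.
Ivanov vs Larsen: Ivanov is ranked higher on 2+2 = 4 ballots, Larsen on 7. Larsen wins 7–4.
Ivanov vs Hoang: Hoang wins 6–5.
Larsen vs Hoang: Hoang, 6–5.
Each candidate has at least one pairwise win (Ruiz beats Larsen; Ivanov beats Ruiz; Larsen beats Ivanov; Hoang beats Ruiz) — no Condorcet loser.

none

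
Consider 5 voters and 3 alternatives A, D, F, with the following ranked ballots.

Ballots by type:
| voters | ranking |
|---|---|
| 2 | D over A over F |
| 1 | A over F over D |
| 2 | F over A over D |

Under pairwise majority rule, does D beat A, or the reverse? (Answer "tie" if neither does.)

A

Ballots ranking D above A: 2.
Ballots ranking A above D: 5 − 2 = 3.
A wins the head-to-head 3–2.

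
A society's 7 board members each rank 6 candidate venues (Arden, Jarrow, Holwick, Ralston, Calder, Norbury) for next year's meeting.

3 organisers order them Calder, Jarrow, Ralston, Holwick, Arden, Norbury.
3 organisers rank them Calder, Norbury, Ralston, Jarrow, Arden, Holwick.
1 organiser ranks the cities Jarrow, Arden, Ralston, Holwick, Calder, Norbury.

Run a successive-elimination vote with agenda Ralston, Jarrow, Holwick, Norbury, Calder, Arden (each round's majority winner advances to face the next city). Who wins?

Calder

Round 1: Ralston vs Jarrow — 3–4, Jarrow advances.
Round 2: Jarrow vs Holwick — 7–0, Jarrow advances.
Round 3: Jarrow vs Norbury — 4–3, Jarrow advances.
Round 4: Jarrow vs Calder — 1–6, Calder advances.
Round 5: Calder vs Arden — 6–1, Calder advances.
The agenda winner is Calder.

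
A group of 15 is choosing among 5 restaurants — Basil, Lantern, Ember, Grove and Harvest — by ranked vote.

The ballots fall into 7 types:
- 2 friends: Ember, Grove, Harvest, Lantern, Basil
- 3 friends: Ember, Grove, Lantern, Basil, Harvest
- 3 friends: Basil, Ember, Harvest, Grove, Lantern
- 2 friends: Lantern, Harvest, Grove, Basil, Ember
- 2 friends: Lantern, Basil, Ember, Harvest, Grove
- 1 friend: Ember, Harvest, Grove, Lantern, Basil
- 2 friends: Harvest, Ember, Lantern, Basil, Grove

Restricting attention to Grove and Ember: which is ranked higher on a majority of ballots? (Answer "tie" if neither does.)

Ballots ranking Grove above Ember: 2.
Ballots ranking Ember above Grove: 15 − 2 = 13.
Ember wins the head-to-head 13–2.

Ember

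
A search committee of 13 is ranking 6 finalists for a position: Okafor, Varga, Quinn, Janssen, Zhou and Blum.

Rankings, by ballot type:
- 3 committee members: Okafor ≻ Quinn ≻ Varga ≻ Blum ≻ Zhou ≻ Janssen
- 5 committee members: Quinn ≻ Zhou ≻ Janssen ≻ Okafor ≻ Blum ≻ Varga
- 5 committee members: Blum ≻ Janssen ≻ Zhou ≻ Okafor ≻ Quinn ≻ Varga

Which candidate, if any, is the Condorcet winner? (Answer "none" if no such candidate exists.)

none

Check each pair by majority over 13 ballots:
Okafor vs Varga: 3+5+5 = 13 for Okafor, 0 for Varga — Okafor by 13–0.
Okafor vs Quinn: 8 to 5, Okafor.
Okafor vs Janssen: 3 for Okafor, 10 for Janssen — Janssen by 10–3.
Okafor vs Zhou: Okafor is ranked higher on 3 ballots, Zhou on 10. Zhou wins 10–3.
Okafor vs Blum: Okafor is ranked higher on 3+5 = 8 ballots, Blum on 5. Okafor wins 8–5.
Varga vs Quinn: 0 for Varga, 13 for Quinn — Quinn by 13–0.
Varga vs Janssen: Varga preferred on 3 ballots; Janssen wins 10–3.
Varga vs Zhou: Varga is ranked higher on 3 ballots, Zhou on 10. Zhou wins 10–3.
Varga vs Blum: Varga preferred on 3 ballots; Blum wins 10–3.
Quinn vs Janssen: Quinn preferred on 3+5 = 8 ballots; Quinn wins 8–5.
Quinn vs Zhou: 8 to 5, Quinn.
Quinn vs Blum: Quinn is ranked higher on 3+5 = 8 ballots, Blum on 5. Quinn wins 8–5.
Janssen vs Zhou: 5 to 8, Zhou.
Janssen vs Blum: Janssen preferred on 5 ballots; Blum wins 8–5.
Zhou vs Blum: Zhou preferred on 5 ballots; Blum wins 8–5.
Every candidate loses at least once (Okafor loses to Janssen; Varga loses to Okafor; Quinn loses to Okafor; Janssen loses to Quinn; Zhou loses to Quinn; Blum loses to Okafor). The majority relation contains the cycle Okafor > Quinn > Janssen > Okafor, so there is no Condorcet winner.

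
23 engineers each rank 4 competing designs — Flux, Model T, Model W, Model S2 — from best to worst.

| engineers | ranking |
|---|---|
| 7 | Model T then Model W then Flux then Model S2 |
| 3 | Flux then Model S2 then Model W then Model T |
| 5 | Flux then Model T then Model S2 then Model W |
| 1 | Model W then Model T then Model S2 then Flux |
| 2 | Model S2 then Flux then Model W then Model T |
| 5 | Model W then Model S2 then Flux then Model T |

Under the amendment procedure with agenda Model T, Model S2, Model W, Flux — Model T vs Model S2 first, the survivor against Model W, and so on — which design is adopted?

Flux

Round 1: Model T vs Model S2 — 13–10, Model T advances.
Round 2: Model T vs Model W — 12–11, Model T advances.
Round 3: Model T vs Flux — 8–15, Flux advances.
The agenda winner is Flux.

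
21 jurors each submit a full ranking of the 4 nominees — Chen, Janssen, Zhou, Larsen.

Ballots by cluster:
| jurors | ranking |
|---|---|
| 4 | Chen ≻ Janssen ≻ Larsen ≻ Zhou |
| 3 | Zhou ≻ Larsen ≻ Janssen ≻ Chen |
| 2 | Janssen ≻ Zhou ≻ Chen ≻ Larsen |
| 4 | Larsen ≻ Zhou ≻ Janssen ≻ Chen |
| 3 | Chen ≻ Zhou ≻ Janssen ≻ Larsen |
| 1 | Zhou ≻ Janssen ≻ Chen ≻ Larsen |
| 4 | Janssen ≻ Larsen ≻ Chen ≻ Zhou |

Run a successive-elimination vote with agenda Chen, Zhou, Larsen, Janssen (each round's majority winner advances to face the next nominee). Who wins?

Round 1: Chen vs Zhou — 11–10, Chen advances.
Round 2: Chen vs Larsen — 10–11, Larsen advances.
Round 3: Larsen vs Janssen — 7–14, Janssen advances.
The agenda winner is Janssen.

Janssen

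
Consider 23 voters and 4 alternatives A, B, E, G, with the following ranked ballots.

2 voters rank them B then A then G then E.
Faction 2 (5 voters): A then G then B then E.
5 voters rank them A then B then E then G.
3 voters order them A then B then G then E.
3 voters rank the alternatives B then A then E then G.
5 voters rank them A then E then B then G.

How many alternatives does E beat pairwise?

1

E against each rival (23 voters):
E vs A: A wins 23–0.
E–B: B 18–5.
E vs G: E wins 13–10.
E beats G; loses to A, B — 1 pairwise win.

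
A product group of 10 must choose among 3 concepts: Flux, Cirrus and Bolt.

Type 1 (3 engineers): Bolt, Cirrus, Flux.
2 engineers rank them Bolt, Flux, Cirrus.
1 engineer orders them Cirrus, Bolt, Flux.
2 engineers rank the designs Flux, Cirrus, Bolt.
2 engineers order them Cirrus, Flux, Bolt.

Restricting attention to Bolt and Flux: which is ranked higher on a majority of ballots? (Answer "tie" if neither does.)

Bolt

Ballots ranking Bolt above Flux: 3 + 2 + 1 = 6.
Ballots ranking Flux above Bolt: 10 − 6 = 4.
Bolt wins the head-to-head 6–4.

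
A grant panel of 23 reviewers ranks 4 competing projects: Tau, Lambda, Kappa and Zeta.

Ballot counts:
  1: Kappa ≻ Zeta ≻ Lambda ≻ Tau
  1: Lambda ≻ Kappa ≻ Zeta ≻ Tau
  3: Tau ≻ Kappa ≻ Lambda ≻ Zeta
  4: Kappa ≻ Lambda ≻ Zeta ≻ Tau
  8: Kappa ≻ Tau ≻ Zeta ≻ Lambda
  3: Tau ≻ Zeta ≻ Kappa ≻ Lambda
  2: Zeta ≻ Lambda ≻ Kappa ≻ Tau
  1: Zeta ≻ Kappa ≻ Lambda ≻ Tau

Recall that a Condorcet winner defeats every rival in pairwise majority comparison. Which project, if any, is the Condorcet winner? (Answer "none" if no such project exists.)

Kappa

Head-to-head results (23 reviewers):
Tau vs Lambda: 14 to 9, Tau.
Tau vs Kappa: Tau is ranked higher on 3+3 = 6 ballots, Kappa on 17. Kappa wins 17–6.
Tau vs Zeta: 14 to 9, Tau.
Lambda vs Kappa: 1+2 = 3 for Lambda, 20 for Kappa — Kappa by 20–3.
Lambda vs Zeta: 1+3+4 = 8 for Lambda, 15 for Zeta — Zeta by 15–8.
Kappa vs Zeta: 1+1+3+4+8 = 17 for Kappa, 6 for Zeta — Kappa by 17–6.
Only Kappa has no losses; Kappa is the Condorcet winner.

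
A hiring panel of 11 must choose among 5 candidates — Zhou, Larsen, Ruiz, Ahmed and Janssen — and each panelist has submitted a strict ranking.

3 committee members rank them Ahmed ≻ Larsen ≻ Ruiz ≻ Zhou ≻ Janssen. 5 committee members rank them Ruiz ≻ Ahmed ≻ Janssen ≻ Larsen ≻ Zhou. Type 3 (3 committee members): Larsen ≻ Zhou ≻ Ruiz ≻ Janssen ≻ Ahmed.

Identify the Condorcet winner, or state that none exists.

none

Head-to-head results (11 committee members):
Zhou vs Larsen: Larsen, 11–0.
Zhou vs Ruiz: Ruiz wins 8–3.
Zhou–Ahmed: Ahmed 8–3.
Zhou vs Janssen: Zhou wins 6–5.
Larsen–Ruiz: Larsen 6–5.
Larsen vs Ahmed: Ahmed wins 8–3.
Larsen–Janssen: Larsen 6–5.
Ruiz vs Ahmed: Ruiz, 8–3.
Ruiz–Janssen: Ruiz 11–0.
Ahmed vs Janssen: Ahmed, 8–3.
Each candidate drops at least one matchup (Zhou loses to Larsen; Larsen loses to Ahmed; Ruiz loses to Larsen; Ahmed loses to Ruiz; Janssen loses to Zhou); the cycle Larsen > Ruiz > Ahmed > Larsen rules out a Condorcet winner.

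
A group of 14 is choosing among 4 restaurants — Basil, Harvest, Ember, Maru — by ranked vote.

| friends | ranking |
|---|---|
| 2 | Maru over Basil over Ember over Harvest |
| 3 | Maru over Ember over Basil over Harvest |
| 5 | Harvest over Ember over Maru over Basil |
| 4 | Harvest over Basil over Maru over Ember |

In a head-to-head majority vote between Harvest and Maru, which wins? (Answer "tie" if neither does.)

Harvest

Ballots ranking Harvest above Maru: 5 + 4 = 9.
Ballots ranking Maru above Harvest: 14 − 9 = 5.
Harvest wins the head-to-head 9–5.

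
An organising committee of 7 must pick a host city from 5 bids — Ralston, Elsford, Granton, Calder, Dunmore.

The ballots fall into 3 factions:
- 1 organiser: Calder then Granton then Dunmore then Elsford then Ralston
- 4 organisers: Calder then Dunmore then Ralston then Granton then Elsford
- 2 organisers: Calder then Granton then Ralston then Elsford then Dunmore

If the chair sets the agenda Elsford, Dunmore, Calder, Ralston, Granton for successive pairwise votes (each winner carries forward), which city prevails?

Calder

Round 1: Elsford vs Dunmore — 2–5, Dunmore advances.
Round 2: Dunmore vs Calder — 0–7, Calder advances.
Round 3: Calder vs Ralston — 7–0, Calder advances.
Round 4: Calder vs Granton — 7–0, Calder advances.
Calder survives the agenda.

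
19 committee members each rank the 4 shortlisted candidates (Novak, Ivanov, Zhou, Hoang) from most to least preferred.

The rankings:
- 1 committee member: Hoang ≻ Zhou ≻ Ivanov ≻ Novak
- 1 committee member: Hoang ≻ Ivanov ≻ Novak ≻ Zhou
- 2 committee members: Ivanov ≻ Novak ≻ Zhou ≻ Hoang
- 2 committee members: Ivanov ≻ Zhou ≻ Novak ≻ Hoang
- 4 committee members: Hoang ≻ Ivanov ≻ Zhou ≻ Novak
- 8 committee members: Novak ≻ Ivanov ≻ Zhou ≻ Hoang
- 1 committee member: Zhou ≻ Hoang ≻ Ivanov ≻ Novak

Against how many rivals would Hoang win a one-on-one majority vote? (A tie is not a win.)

0

Hoang against each rival (19 committee members):
Hoang vs Novak: Hoang is ranked higher on 1+1+4+1 = 7 ballots, Novak on 12. Novak wins 12–7.
Hoang vs Ivanov: Ivanov, 12–7.
Hoang vs Zhou: Zhou, 13–6.
Hoang beats no one; loses to Novak, Ivanov, Zhou — 0 pairwise wins.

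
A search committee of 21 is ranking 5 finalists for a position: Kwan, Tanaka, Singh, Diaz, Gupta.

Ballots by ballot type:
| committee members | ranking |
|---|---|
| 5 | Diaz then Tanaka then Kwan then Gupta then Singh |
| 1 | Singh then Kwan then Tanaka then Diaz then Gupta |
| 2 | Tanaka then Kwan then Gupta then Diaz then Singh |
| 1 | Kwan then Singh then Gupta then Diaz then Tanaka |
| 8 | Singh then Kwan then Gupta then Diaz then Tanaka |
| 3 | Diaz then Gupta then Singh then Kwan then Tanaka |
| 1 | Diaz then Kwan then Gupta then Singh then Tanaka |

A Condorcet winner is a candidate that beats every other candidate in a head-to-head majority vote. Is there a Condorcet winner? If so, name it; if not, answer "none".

none

Pairwise majorities:
Kwan vs Tanaka: Kwan wins 14–7.
Kwan vs Singh: Singh wins 12–9.
Kwan–Diaz: Kwan 12–9.
Kwan–Gupta: Kwan 18–3.
Tanaka vs Singh: Singh wins 14–7.
Tanaka–Diaz: Diaz 18–3.
Tanaka vs Gupta: Gupta wins 13–8.
Singh–Diaz: Diaz 11–10.
Singh vs Gupta: Gupta, 11–10.
Diaz vs Gupta: Gupta wins 11–10.
No candidate is unbeaten: Kwan loses to Singh; Tanaka loses to Kwan; Singh loses to Diaz; Diaz loses to Kwan; Gupta loses to Kwan. In particular Kwan beats Diaz beats Singh beats Kwan is a majority cycle — no Condorcet winner exists.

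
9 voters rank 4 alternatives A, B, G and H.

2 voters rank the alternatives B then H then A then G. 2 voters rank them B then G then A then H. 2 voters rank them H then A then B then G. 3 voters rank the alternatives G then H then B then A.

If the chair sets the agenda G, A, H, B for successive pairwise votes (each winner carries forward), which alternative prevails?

Round 1: G vs A — 5–4, G advances.
Round 2: G vs H — 5–4, G advances.
Round 3: G vs B — 3–6, B advances.
The agenda winner is B.

B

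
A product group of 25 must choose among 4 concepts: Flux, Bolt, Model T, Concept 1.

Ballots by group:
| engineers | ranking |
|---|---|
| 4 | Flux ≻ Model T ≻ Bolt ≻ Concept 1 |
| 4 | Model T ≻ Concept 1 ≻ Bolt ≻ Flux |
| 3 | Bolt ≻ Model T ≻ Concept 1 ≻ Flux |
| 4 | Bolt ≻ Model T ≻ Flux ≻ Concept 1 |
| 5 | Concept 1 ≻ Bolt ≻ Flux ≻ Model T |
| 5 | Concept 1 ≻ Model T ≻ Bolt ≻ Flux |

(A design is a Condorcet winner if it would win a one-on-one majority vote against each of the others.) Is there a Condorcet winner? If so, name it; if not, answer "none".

Pairwise majorities:
Flux vs Bolt: 4 for Flux, 21 for Bolt — Bolt by 21–4.
Flux vs Model T: Flux preferred on 4+5 = 9 ballots; Model T wins 16–9.
Flux vs Concept 1: Flux is ranked higher on 4+4 = 8 ballots, Concept 1 on 17. Concept 1 wins 17–8.
Bolt vs Model T: 3+4+5 = 12 for Bolt, 13 for Model T — Model T by 13–12.
Bolt vs Concept 1: Bolt is ranked higher on 4+3+4 = 11 ballots, Concept 1 on 14. Concept 1 wins 14–11.
Model T vs Concept 1: Model T is ranked higher on 4+4+3+4 = 15 ballots, Concept 1 on 10. Model T wins 15–10.
Model T defeats every rival head-to-head and is the Condorcet winner.

Model T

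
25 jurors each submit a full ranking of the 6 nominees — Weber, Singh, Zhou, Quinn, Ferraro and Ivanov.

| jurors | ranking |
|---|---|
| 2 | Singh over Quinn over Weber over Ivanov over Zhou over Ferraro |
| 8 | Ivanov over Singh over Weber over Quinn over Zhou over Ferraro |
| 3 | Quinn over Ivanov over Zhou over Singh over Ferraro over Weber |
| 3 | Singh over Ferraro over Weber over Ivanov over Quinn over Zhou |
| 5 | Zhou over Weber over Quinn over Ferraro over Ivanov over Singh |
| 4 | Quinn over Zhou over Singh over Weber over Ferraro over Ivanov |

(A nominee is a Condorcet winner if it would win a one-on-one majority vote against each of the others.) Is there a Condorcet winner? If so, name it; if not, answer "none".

none

Head-to-head results (25 jurors):
Weber vs Singh: Singh, 20–5.
Weber vs Zhou: Weber preferred on 2+8+3 = 13 ballots; Weber wins 13–12.
Weber–Quinn: Weber 16–9.
Weber vs Ferraro: Weber is ranked higher on 2+8+5+4 = 19 ballots, Ferraro on 6. Weber wins 19–6.
Weber vs Ivanov: Weber preferred on 2+3+5+4 = 14 ballots; Weber wins 14–11.
Singh vs Zhou: Singh preferred on 2+8+3 = 13 ballots; Singh wins 13–12.
Singh vs Quinn: Singh, 13–12.
Singh vs Ferraro: Singh is ranked higher on 2+8+3+3+4 = 20 ballots, Ferraro on 5. Singh wins 20–5.
Singh vs Ivanov: Ivanov wins 16–9.
Zhou vs Quinn: 5 to 20, Quinn.
Zhou vs Ferraro: 2+8+3+5+4 = 22 for Zhou, 3 for Ferraro — Zhou by 22–3.
Zhou vs Ivanov: Zhou preferred on 5+4 = 9 ballots; Ivanov wins 16–9.
Quinn vs Ferraro: Quinn wins 22–3.
Quinn vs Ivanov: Quinn preferred on 2+3+5+4 = 14 ballots; Quinn wins 14–11.
Ferraro vs Ivanov: 12 to 13, Ivanov.
No nominee is unbeaten: Weber loses to Singh; Singh loses to Ivanov; Zhou loses to Weber; Quinn loses to Weber; Ferraro loses to Weber; Ivanov loses to Weber. In particular Weber beats Ivanov beats Singh beats Weber is a majority cycle — no Condorcet winner exists.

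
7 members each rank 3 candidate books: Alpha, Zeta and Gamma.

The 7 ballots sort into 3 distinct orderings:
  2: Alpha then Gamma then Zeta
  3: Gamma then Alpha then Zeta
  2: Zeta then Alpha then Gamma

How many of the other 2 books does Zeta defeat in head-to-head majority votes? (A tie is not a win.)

Zeta against each rival (7 members):
Zeta vs Alpha: Alpha wins 5–2.
Zeta–Gamma: Gamma 5–2.
Zeta beats no one; loses to Alpha, Gamma — 0 pairwise wins.

0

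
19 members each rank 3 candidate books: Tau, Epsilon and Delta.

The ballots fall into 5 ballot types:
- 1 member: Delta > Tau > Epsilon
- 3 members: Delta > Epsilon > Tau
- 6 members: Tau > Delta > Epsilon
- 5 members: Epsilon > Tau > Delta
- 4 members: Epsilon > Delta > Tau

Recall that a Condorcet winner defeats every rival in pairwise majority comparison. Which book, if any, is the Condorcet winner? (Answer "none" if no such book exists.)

Pairwise majorities:
Tau vs Epsilon: Epsilon wins 12–7.
Tau vs Delta: Tau preferred on 6+5 = 11 ballots; Tau wins 11–8.
Epsilon vs Delta: 5+4 = 9 for Epsilon, 10 for Delta — Delta by 10–9.
Every book loses at least once (Tau loses to Epsilon; Epsilon loses to Delta; Delta loses to Tau). The majority relation contains the cycle Tau > Delta > Epsilon > Tau, so there is no Condorcet winner.

none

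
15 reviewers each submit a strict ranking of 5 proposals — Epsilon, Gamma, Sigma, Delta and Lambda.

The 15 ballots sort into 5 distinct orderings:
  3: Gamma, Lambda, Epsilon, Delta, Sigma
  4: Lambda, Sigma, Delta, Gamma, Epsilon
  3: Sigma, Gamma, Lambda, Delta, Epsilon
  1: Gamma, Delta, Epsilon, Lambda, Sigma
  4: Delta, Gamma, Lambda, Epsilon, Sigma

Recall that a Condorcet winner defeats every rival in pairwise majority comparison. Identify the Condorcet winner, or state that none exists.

Head-to-head results (15 reviewers):
Epsilon vs Gamma: Epsilon preferred on 0 ballots; Gamma wins 15–0.
Epsilon vs Sigma: Epsilon is ranked higher on 3+1+4 = 8 ballots, Sigma on 7. Epsilon wins 8–7.
Epsilon vs Delta: Epsilon is ranked higher on 3 ballots, Delta on 12. Delta wins 12–3.
Epsilon vs Lambda: Epsilon is ranked higher on 1 ballot, Lambda on 14. Lambda wins 14–1.
Gamma vs Sigma: 3+1+4 = 8 for Gamma, 7 for Sigma — Gamma by 8–7.
Gamma vs Delta: Gamma preferred on 3+3+1 = 7 ballots; Delta wins 8–7.
Gamma vs Lambda: 11 to 4, Gamma.
Sigma vs Delta: 7 to 8, Delta.
Sigma vs Lambda: 3 for Sigma, 12 for Lambda — Lambda by 12–3.
Delta vs Lambda: Delta preferred on 1+4 = 5 ballots; Lambda wins 10–5.
Every project loses at least once (Epsilon loses to Gamma; Gamma loses to Delta; Sigma loses to Epsilon; Delta loses to Lambda; Lambda loses to Gamma). The majority relation contains the cycle Gamma > Lambda > Delta > Gamma, so there is no Condorcet winner.

none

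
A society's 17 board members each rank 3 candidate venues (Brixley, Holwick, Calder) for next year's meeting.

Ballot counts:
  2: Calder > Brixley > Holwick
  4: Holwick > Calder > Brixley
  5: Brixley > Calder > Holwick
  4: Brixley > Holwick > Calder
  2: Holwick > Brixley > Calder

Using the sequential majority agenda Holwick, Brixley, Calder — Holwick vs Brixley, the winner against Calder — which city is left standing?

Brixley

Round 1: Holwick vs Brixley — 6–11, Brixley advances.
Round 2: Brixley vs Calder — 11–6, Brixley advances.
The agenda winner is Brixley.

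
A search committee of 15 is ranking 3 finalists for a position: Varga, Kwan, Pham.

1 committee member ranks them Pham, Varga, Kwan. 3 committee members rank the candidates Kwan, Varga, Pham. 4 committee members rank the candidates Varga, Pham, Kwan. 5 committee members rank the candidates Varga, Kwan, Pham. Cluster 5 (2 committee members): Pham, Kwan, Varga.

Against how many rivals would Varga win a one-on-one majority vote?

2

Varga against each rival (15 committee members):
Varga vs Kwan: Varga is ranked higher on 1+4+5 = 10 ballots, Kwan on 5. Varga wins 10–5.
Varga vs Pham: 3+4+5 = 12 for Varga, 3 for Pham — Varga by 12–3.
Varga beats Kwan, Pham — 2 pairwise wins.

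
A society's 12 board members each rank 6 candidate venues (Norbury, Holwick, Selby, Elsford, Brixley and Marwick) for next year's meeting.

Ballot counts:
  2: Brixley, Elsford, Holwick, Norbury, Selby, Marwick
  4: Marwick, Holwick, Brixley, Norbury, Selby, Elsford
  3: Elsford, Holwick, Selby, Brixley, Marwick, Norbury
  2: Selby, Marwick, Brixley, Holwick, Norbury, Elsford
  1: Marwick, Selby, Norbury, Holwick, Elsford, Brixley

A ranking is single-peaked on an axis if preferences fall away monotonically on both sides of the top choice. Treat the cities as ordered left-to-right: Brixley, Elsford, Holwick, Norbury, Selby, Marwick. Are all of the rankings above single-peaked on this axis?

no

Axis positions: Brixley=1, Elsford=2, Holwick=3, Norbury=4, Selby=5, Marwick=6.
Bloc 1 (peak Brixley at position 1): ranking walks positions 1-2-3-4-5-6, expanding outward from the peak — single-peaked.
Bloc 2: ranking walks positions 6-3-1-4-5-2; Holwick is ranked above Selby even though Selby lies between Holwick and the peak Marwick on the axis — preferences dip and rise again. Not single-peaked.
Bloc 3: ranking walks positions 2-3-5-1-6-4; Selby is ranked above Norbury even though Norbury lies between Selby and the peak Elsford on the axis — preferences dip and rise again. Not single-peaked.
Bloc 4: ranking walks positions 5-6-1-3-4-2; Brixley is ranked above Norbury even though Norbury lies between Brixley and the peak Selby on the axis — preferences dip and rise again. Not single-peaked.
Bloc 5 (peak Marwick at position 6): ranking walks positions 6-5-4-3-2-1, expanding outward from the peak — single-peaked.
Bloc 2 violates single-peakedness, so the profile is not single-peaked on this axis.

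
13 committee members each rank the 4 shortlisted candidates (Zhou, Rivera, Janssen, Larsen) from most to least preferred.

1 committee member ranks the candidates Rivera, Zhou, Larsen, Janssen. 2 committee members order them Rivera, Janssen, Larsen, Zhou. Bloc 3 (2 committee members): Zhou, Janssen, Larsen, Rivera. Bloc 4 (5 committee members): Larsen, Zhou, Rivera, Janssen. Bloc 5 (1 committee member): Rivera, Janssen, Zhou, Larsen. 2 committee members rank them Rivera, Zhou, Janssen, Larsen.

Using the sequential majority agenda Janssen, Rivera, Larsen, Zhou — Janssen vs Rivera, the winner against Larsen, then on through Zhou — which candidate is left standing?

Round 1: Janssen vs Rivera — 2–11, Rivera advances.
Round 2: Rivera vs Larsen — 6–7, Larsen advances.
Round 3: Larsen vs Zhou — 7–6, Larsen advances.
Larsen survives the agenda.

Larsen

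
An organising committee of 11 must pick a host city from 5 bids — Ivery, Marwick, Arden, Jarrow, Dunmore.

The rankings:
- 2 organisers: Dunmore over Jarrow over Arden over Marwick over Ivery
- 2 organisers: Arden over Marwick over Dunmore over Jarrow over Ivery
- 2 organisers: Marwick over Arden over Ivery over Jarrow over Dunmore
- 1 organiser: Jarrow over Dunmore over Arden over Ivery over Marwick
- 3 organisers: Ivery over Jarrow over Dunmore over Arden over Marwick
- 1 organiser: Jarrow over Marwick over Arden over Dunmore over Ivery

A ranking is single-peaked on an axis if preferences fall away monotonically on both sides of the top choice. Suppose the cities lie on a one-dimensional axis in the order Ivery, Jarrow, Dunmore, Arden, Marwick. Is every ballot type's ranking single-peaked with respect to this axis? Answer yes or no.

Axis positions: Ivery=1, Jarrow=2, Dunmore=3, Arden=4, Marwick=5.
Ballot type 1 (peak Dunmore at position 3): ranking walks positions 3-2-4-5-1, expanding outward from the peak — single-peaked.
Ballot type 2 (peak Arden at position 4): ranking walks positions 4-5-3-2-1, expanding outward from the peak — single-peaked.
Ballot type 3: ranking walks positions 5-4-1-2-3; Ivery is ranked above Dunmore even though Dunmore lies between Ivery and the peak Marwick on the axis — preferences dip and rise again. Not single-peaked.
Ballot type 4 (peak Jarrow at position 2): ranking walks positions 2-3-4-1-5, expanding outward from the peak — single-peaked.
Ballot type 5 (peak Ivery at position 1): ranking walks positions 1-2-3-4-5, expanding outward from the peak — single-peaked.
Ballot type 6: ranking walks positions 2-5-4-3-1; Marwick is ranked above Dunmore even though Dunmore lies between Marwick and the peak Jarrow on the axis — preferences dip and rise again. Not single-peaked.
Ballot type 3 violates single-peakedness, so the profile is not single-peaked on this axis.

no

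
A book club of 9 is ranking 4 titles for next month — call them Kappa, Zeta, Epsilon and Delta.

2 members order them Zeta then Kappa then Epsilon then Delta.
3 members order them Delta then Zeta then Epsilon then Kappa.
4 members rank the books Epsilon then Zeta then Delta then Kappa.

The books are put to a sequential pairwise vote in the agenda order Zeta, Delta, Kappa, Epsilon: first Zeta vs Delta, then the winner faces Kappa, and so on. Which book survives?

Zeta

Round 1: Zeta vs Delta — 6–3, Zeta advances.
Round 2: Zeta vs Kappa — 9–0, Zeta advances.
Round 3: Zeta vs Epsilon — 5–4, Zeta advances.
Zeta survives the agenda.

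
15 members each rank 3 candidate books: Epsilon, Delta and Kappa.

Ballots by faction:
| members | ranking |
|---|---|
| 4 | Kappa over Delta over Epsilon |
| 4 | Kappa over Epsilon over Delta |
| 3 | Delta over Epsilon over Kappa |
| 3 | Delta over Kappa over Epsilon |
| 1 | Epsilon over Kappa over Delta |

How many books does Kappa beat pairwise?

Kappa against each rival (15 members):
Kappa vs Epsilon: Kappa preferred on 4+4+3 = 11 ballots; Kappa wins 11–4.
Kappa vs Delta: Kappa is ranked higher on 4+4+1 = 9 ballots, Delta on 6. Kappa wins 9–6.
Kappa beats Epsilon, Delta — 2 pairwise wins.

2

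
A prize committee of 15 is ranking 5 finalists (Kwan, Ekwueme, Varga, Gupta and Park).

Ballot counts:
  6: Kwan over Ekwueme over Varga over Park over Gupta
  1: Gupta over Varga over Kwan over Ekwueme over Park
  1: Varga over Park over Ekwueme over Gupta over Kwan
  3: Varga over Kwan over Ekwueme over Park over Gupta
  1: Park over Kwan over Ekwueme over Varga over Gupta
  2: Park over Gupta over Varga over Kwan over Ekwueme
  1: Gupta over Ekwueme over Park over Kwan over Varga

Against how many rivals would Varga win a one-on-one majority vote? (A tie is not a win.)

Varga against each rival (15 jurors):
Varga vs Kwan: Kwan wins 8–7.
Varga vs Ekwueme: 7 to 8, Ekwueme.
Varga vs Gupta: 6+1+3+1 = 11 for Varga, 4 for Gupta — Varga by 11–4.
Varga vs Park: 11 to 4, Varga.
Varga beats Gupta, Park; loses to Kwan, Ekwueme — 2 pairwise wins.

2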